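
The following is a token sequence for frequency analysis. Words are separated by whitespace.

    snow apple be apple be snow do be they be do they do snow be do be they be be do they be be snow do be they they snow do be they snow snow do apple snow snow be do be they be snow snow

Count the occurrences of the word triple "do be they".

5

Scanning the 44 overlapping trigram windows for "do be they":
  position 7–9: do be they
  position 16–18: do be they
  position 26–28: do be they
  position 31–33: do be they
  position 41–43: do be they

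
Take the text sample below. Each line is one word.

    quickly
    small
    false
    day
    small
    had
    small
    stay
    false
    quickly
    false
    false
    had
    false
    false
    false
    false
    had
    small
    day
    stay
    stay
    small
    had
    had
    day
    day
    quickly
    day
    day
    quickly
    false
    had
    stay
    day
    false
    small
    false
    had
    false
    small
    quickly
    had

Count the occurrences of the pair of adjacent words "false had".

Scanning the 42 overlapping bigram windows for "false had":
  position 12–13: false had
  position 17–18: false had
  position 32–33: false had
  position 38–39: false had

4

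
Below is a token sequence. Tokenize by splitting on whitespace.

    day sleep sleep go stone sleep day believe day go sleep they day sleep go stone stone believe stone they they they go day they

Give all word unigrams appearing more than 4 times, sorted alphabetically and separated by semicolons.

Unigram counts meeting the condition (more than 4 times):
  day: 5
  sleep: 5
  they: 5

day; sleep; they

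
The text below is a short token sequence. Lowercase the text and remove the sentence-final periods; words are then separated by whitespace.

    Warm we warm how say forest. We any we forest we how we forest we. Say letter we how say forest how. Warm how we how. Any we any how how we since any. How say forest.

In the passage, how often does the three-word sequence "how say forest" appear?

3

Scanning the 35 overlapping trigram windows for "how say forest":
  position 4–6: how say forest
  position 19–21: how say forest
  position 35–37: how say forest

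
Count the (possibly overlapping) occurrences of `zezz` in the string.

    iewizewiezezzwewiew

1

Sliding a length-4 window over the 19 characters (16 positions):
  position 10–13: zezz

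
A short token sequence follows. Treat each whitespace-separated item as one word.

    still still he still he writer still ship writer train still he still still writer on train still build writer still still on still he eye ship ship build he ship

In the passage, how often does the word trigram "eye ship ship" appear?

Scanning the 29 overlapping trigram windows for "eye ship ship":
  position 26–28: eye ship ship

1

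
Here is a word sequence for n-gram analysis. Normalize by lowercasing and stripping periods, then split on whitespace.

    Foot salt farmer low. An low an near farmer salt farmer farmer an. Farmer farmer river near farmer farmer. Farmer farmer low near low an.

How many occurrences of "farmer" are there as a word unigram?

Scanning the 25 tokens for "farmer":
  position 3: farmer
  position 9: farmer
  position 11: farmer
  position 12: farmer
  position 14: farmer
  position 15: farmer
  position 18: farmer
  position 19: farmer
  position 20: farmer
  position 21: farmer

10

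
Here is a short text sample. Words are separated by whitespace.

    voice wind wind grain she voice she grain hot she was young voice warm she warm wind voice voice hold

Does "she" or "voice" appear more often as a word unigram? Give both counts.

"voice" (5 vs 4)

"she": 4 occurrences
"voice": 5 occurrences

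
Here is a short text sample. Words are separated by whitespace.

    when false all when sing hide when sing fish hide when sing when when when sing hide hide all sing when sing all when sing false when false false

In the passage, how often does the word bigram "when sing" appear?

6

Scanning the 28 overlapping bigram windows for "when sing":
  position 4–5: when sing
  position 7–8: when sing
  position 11–12: when sing
  position 15–16: when sing
  position 21–22: when sing
  position 24–25: when sing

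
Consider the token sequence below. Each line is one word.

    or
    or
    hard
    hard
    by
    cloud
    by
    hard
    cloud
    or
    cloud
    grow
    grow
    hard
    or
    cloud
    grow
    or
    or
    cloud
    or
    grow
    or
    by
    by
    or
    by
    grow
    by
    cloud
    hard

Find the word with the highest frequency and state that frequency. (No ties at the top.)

Unigram frequencies (highest first):
  or: 9
  by: 6
  cloud: 6
  hard: 5
  grow: 5

"or", 9 times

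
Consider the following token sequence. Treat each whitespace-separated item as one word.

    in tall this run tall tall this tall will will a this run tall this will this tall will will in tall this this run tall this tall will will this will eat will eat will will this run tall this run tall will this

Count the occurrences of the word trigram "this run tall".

Scanning the 43 overlapping trigram windows for "this run tall":
  position 3–5: this run tall
  position 12–14: this run tall
  position 24–26: this run tall
  position 38–40: this run tall
  position 41–43: this run tall

5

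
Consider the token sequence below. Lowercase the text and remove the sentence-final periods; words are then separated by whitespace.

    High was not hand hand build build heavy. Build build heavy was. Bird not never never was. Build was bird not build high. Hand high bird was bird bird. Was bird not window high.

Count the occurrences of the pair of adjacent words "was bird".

4

Scanning the 33 overlapping bigram windows for "was bird":
  position 12–13: was bird
  position 19–20: was bird
  position 27–28: was bird
  position 30–31: was bird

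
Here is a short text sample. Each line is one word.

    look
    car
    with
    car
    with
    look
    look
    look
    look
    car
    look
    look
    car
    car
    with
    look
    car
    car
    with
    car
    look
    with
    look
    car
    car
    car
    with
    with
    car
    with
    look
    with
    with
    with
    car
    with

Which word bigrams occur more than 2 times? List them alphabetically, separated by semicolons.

car car; car with; look car; look look; with car; with look; with with

Bigram counts meeting the condition (more than 2 times):
  car car: 4
  car with: 7
  look car: 5
  look look: 4
  with car: 4
  with look: 4
  with with: 3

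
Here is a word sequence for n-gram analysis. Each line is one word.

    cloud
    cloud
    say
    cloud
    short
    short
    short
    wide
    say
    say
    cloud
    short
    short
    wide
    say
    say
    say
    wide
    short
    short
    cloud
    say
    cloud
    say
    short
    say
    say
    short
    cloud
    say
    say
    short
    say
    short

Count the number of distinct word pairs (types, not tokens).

13

34 tokens → 33 bigram windows in total.
Repeated bigrams (each contributes count−1 duplicates):
  say say: 5
  cloud say: 4
  say short: 4
  short short: 4
  say cloud: 3
  cloud short: 2
  short cloud: 2
  short say: 2
  … (2 more repeated)
20 duplicate windows → 33 − 20 = 13 distinct.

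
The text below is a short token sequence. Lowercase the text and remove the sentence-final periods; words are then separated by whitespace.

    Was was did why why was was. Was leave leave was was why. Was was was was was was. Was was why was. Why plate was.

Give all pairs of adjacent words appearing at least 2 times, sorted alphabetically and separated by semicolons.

was was; was why; why was

Bigram counts meeting the condition (at least 2 times):
  was was: 11
  was why: 3
  why was: 3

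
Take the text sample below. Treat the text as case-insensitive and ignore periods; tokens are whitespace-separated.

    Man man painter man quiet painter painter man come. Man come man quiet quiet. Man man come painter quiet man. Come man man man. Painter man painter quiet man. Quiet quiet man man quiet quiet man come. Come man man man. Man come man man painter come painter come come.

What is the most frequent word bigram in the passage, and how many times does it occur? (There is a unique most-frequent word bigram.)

"man man", 9 times

Bigram frequencies (highest first):
  man man: 9
  man come: 6
  come man: 5
  quiet man: 5
  man painter: 4
  man quiet: 4
  … (8 more, each ≤ 3)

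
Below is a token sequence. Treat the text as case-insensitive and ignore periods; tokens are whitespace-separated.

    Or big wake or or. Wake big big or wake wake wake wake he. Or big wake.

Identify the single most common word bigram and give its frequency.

Bigram frequencies (highest first):
  wake wake: 3
  or big: 2
  big wake: 2
  or wake: 2
  wake or: 1
  or or: 1
  … (5 more, each ≤ 1)

"wake wake", 3 times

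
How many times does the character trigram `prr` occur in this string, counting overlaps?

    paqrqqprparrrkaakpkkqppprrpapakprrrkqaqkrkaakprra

Sliding a length-3 window over the 49 characters (47 positions):
  position 24–26: prr
  position 32–34: prr
  position 46–48: prr

3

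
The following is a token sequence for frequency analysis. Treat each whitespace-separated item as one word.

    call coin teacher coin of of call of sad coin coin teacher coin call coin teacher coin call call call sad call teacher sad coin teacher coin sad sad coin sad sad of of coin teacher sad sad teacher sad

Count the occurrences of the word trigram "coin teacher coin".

Scanning the 38 overlapping trigram windows for "coin teacher coin":
  position 2–4: coin teacher coin
  position 11–13: coin teacher coin
  position 15–17: coin teacher coin
  position 25–27: coin teacher coin

4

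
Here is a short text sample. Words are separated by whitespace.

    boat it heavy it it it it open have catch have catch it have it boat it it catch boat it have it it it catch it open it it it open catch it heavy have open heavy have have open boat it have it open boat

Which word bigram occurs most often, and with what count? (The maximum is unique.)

Bigram frequencies (highest first):
  it it: 8
  boat it: 4
  it open: 4
  catch it: 3
  it have: 3
  have it: 3
  … (15 more, each ≤ 2)

"it it", 8 times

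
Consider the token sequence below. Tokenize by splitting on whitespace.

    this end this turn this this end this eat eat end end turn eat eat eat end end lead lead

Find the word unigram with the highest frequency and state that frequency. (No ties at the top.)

"end", 6 times

Unigram frequencies (highest first):
  end: 6
  this: 5
  eat: 5
  turn: 2
  lead: 2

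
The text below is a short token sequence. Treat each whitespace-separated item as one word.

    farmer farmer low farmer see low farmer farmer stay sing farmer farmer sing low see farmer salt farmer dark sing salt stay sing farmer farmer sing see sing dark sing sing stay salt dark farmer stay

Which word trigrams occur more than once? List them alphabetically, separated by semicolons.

farmer farmer sing; sing farmer farmer; stay sing farmer

Trigram counts meeting the condition (more than once):
  farmer farmer sing: 2
  sing farmer farmer: 2
  stay sing farmer: 2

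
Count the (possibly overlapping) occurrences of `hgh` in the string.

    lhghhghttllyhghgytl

Sliding a length-3 window over the 19 characters (17 positions):
  position 2–4: hgh
  position 5–7: hgh
  position 13–15: hgh

3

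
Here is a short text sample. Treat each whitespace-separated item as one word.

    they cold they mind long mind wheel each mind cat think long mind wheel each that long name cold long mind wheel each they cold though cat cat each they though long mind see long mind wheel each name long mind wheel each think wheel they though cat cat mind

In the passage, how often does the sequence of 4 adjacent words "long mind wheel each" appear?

Scanning the 47 overlapping 4-gram windows for "long mind wheel each":
  position 5–8: long mind wheel each
  position 12–15: long mind wheel each
  position 20–23: long mind wheel each
  position 35–38: long mind wheel each
  position 40–43: long mind wheel each

5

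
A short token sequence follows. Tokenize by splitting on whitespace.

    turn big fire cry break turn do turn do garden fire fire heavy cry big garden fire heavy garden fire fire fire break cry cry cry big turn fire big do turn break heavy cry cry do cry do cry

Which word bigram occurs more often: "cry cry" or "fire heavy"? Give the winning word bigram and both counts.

"cry cry" (3 vs 2)

"cry cry": 3 occurrences
"fire heavy": 2 occurrences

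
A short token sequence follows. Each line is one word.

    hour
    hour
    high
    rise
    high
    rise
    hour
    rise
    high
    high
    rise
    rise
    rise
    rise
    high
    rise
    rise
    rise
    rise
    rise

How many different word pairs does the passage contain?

20 tokens → 19 bigram windows in total.
Repeated bigrams (each contributes count−1 duplicates):
  rise rise: 7
  high rise: 4
  rise high: 3
11 duplicate windows → 19 − 11 = 8 distinct.

8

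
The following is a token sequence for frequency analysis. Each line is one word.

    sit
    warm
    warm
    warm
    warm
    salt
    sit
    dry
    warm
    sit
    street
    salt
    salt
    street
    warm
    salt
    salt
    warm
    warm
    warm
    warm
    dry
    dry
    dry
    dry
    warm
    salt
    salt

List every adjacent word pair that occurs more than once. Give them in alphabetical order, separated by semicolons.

Bigram counts meeting the condition (more than once):
  dry dry: 3
  dry warm: 2
  salt salt: 3
  warm salt: 3
  warm warm: 6

dry dry; dry warm; salt salt; warm salt; warm warm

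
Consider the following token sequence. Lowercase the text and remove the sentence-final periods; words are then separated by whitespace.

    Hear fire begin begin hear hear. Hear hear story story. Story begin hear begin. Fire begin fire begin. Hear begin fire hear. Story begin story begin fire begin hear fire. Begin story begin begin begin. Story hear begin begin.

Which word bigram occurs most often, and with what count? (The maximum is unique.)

Bigram frequencies (highest first):
  fire begin: 5
  begin begin: 4
  begin hear: 4
  story begin: 4
  begin fire: 4
  hear hear: 3
  … (7 more, each ≤ 3)

"fire begin", 5 times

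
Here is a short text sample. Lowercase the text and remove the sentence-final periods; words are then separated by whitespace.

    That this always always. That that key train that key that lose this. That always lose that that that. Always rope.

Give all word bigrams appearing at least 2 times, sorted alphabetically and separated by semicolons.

that always; that key; that that

Bigram counts meeting the condition (at least 2 times):
  that always: 2
  that key: 2
  that that: 3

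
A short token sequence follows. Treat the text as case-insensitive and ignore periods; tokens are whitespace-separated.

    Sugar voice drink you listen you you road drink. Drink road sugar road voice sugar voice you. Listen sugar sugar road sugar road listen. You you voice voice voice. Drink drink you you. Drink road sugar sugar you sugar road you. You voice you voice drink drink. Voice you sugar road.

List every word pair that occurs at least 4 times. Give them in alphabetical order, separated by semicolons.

Bigram counts meeting the condition (at least 4 times):
  sugar road: 5
  you you: 4

sugar road; you you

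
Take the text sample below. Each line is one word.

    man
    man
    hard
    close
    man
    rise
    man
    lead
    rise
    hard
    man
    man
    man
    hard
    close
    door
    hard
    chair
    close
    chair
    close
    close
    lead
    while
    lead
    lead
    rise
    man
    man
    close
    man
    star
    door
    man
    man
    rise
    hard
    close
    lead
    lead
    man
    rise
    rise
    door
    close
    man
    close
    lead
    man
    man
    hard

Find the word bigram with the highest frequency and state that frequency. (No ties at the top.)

"man man", 6 times

Bigram frequencies (highest first):
  man man: 6
  man hard: 3
  hard close: 3
  close man: 3
  man rise: 3
  close lead: 3
  … (22 more, each ≤ 2)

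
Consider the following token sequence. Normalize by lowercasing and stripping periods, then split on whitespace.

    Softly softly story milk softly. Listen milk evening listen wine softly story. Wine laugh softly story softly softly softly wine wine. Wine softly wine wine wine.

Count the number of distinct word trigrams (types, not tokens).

22

26 tokens → 24 trigram windows in total.
Repeated trigrams (each contributes count−1 duplicates):
  softly wine wine: 2
  wine wine wine: 2
2 duplicate windows → 24 − 2 = 22 distinct.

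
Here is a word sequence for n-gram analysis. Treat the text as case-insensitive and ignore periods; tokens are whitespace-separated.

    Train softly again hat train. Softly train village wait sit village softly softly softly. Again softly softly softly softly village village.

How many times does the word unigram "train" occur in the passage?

Scanning the 21 tokens for "train":
  position 1: train
  position 5: train
  position 7: train

3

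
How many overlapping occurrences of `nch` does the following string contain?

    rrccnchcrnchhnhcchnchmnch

4

Sliding a length-3 window over the 25 characters (23 positions):
  position 5–7: nch
  position 10–12: nch
  position 19–21: nch
  position 23–25: nch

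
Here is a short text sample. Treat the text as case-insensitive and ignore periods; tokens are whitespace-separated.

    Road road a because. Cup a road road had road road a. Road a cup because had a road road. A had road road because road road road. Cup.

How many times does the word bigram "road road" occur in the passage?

7

Scanning the 28 overlapping bigram windows for "road road":
  position 1–2: road road
  position 7–8: road road
  position 10–11: road road
  position 19–20: road road
  position 23–24: road road
  position 26–27: road road
  position 27–28: road road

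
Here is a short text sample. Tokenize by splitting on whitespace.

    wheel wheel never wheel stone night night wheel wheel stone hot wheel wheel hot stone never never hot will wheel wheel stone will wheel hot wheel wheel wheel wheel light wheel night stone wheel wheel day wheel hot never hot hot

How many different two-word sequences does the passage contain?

26

41 tokens → 40 bigram windows in total.
Repeated bigrams (each contributes count−1 duplicates):
  wheel wheel: 8
  wheel hot: 3
  wheel stone: 3
  hot wheel: 2
  never hot: 2
  will wheel: 2
14 duplicate windows → 40 − 14 = 26 distinct.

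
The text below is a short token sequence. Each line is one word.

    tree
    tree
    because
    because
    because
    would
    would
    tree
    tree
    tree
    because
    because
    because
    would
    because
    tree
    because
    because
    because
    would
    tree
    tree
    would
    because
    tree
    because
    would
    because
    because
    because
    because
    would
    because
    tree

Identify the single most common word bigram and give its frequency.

"because because", 9 times

Bigram frequencies (highest first):
  because because: 9
  because would: 5
  tree tree: 4
  tree because: 4
  would because: 4
  because tree: 3
  … (3 more, each ≤ 2)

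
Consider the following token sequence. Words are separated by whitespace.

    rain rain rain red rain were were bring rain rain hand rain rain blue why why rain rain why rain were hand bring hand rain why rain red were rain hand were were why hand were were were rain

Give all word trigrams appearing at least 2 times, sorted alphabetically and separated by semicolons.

hand were were; rain why rain

Trigram counts meeting the condition (at least 2 times):
  hand were were: 2
  rain why rain: 2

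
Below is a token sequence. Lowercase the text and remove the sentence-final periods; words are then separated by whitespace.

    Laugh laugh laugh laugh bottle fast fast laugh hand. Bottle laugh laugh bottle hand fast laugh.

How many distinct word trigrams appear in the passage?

16 tokens → 14 trigram windows in total.
Repeated trigrams (each contributes count−1 duplicates):
  laugh laugh bottle: 2
  laugh laugh laugh: 2
2 duplicate windows → 14 − 2 = 12 distinct.

12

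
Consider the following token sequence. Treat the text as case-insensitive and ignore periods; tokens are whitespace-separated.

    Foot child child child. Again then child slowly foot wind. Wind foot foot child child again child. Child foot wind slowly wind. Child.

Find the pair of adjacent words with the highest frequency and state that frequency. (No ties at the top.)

"child child", 4 times

Bigram frequencies (highest first):
  child child: 4
  foot child: 2
  child again: 2
  foot wind: 2
  again then: 1
  then child: 1
  … (10 more, each ≤ 1)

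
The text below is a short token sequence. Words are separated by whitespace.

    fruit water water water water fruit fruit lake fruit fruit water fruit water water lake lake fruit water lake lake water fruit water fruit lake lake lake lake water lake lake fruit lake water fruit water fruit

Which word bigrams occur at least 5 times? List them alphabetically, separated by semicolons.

fruit water; lake lake; water fruit

Bigram counts meeting the condition (at least 5 times):
  fruit water: 6
  lake lake: 6
  water fruit: 6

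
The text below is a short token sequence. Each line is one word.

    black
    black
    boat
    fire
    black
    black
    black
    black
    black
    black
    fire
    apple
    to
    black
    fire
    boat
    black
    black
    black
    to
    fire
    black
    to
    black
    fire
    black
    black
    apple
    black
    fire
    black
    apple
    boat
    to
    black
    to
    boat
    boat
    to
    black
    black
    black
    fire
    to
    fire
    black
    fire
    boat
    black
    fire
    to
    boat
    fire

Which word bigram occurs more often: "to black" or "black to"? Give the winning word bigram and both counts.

"to black": 4 occurrences
"black to": 3 occurrences

"to black" (4 vs 3)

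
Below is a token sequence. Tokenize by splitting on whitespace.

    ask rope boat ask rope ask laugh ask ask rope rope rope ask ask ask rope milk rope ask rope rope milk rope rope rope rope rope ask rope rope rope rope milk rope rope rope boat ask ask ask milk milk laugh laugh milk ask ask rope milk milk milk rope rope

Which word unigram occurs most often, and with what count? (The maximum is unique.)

Unigram frequencies (highest first):
  rope: 24
  ask: 15
  milk: 9
  laugh: 3
  boat: 2

"rope", 24 times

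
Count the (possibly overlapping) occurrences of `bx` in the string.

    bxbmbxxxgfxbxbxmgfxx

4

Sliding a length-2 window over the 20 characters (19 positions):
  position 1–2: bx
  position 5–6: bx
  position 12–13: bx
  position 14–15: bx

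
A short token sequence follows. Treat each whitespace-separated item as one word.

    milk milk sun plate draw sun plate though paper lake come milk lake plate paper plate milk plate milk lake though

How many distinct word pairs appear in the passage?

21 tokens → 20 bigram windows in total.
Repeated bigrams (each contributes count−1 duplicates):
  milk lake: 2
  plate milk: 2
  sun plate: 2
3 duplicate windows → 20 − 3 = 17 distinct.

17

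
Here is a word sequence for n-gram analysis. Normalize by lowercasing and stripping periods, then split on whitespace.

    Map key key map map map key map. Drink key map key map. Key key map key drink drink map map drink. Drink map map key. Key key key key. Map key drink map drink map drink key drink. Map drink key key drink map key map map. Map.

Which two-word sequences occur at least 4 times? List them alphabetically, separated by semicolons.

Bigram counts meeting the condition (at least 4 times):
  drink map: 6
  key drink: 4
  key key: 7
  key map: 7
  map drink: 5
  map key: 8
  map map: 6

drink map; key drink; key key; key map; map drink; map key; map map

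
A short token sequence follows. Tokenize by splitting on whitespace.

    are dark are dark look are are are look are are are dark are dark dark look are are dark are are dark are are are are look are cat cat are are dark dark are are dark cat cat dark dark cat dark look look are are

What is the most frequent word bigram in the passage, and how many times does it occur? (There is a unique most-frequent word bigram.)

"are are", 12 times

Bigram frequencies (highest first):
  are are: 12
  are dark: 8
  dark are: 5
  look are: 5
  dark look: 3
  dark dark: 3
  … (7 more, each ≤ 2)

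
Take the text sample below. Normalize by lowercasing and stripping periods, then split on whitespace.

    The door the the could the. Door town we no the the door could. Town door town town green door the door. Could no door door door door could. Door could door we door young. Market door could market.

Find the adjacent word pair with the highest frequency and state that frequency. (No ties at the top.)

Bigram frequencies (highest first):
  door could: 5
  the door: 4
  door door: 3
  door the: 2
  the the: 2
  door town: 2
  … (19 more, each ≤ 2)

"door could", 5 times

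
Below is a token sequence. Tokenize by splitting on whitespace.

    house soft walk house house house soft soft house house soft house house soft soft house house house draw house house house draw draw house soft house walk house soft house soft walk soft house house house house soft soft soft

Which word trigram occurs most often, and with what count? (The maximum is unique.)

"house house house", 5 times

Trigram frequencies (highest first):
  house house house: 5
  house house soft: 4
  soft house house: 4
  house soft soft: 3
  house soft house: 3
  house soft walk: 2
  … (16 more, each ≤ 2)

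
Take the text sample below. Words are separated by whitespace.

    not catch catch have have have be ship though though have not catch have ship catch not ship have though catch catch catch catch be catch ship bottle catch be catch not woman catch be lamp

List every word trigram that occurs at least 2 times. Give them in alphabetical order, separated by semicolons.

catch be catch; catch catch catch

Trigram counts meeting the condition (at least 2 times):
  catch be catch: 2
  catch catch catch: 2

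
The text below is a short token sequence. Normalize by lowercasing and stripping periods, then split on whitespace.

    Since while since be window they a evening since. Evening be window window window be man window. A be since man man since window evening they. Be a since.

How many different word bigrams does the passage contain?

29 tokens → 28 bigram windows in total.
Repeated bigrams (each contributes count−1 duplicates):
  be window: 2
  window window: 2
2 duplicate windows → 28 − 2 = 26 distinct.

26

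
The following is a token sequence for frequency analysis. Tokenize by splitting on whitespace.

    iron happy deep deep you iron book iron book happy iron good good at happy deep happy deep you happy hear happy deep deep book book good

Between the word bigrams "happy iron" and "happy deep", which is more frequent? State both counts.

"happy deep" (4 vs 1)

"happy iron": 1 occurrence
"happy deep": 4 occurrences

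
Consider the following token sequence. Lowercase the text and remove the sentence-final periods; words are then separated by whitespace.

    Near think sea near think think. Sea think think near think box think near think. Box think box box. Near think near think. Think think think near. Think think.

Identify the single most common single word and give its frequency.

"think", 16 times

Unigram frequencies (highest first):
  think: 16
  near: 7
  box: 4
  sea: 2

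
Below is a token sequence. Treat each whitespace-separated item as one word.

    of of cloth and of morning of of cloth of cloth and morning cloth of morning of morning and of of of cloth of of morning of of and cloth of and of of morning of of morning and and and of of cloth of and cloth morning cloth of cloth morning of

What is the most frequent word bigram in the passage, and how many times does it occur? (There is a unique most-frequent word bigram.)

Bigram frequencies (highest first):
  of of: 9
  of cloth: 6
  of morning: 6
  cloth of: 6
  morning of: 5
  and of: 4
  … (8 more, each ≤ 3)

"of of", 9 times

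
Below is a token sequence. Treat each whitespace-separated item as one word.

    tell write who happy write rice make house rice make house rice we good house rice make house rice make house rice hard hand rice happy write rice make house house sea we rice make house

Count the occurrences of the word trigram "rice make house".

6

Scanning the 34 overlapping trigram windows for "rice make house":
  position 6–8: rice make house
  position 9–11: rice make house
  position 16–18: rice make house
  position 19–21: rice make house
  position 28–30: rice make house
  position 34–36: rice make house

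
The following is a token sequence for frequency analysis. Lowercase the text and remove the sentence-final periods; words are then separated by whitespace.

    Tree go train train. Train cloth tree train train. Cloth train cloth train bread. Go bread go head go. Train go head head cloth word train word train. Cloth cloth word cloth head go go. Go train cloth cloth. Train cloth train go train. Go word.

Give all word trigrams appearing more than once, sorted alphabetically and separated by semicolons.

cloth train cloth; go train go; train cloth cloth; train cloth train; train train cloth

Trigram counts meeting the condition (more than once):
  cloth train cloth: 2
  go train go: 2
  train cloth cloth: 2
  train cloth train: 3
  train train cloth: 2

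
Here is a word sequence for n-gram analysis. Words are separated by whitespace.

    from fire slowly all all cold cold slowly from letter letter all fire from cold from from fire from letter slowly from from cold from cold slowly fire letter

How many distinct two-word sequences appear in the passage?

29 tokens → 28 bigram windows in total.
Repeated bigrams (each contributes count−1 duplicates):
  from cold: 3
  cold from: 2
  cold slowly: 2
  fire from: 2
  from fire: 2
  from from: 2
  from letter: 2
  slowly from: 2
9 duplicate windows → 28 − 9 = 19 distinct.

19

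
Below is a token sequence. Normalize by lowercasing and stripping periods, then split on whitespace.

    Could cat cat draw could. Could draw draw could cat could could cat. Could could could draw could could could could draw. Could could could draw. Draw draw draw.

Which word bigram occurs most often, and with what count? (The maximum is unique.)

"could could", 9 times

Bigram frequencies (highest first):
  could could: 9
  draw could: 4
  could draw: 4
  draw draw: 4
  could cat: 3
  cat could: 2
  … (2 more, each ≤ 1)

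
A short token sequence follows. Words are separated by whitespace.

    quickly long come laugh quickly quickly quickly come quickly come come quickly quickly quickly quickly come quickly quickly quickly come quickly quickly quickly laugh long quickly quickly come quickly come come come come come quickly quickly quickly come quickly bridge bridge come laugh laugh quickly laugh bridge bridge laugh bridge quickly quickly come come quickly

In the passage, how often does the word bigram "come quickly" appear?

Scanning the 54 overlapping bigram windows for "come quickly":
  position 8–9: come quickly
  position 11–12: come quickly
  position 16–17: come quickly
  position 20–21: come quickly
  position 28–29: come quickly
  position 34–35: come quickly
  position 38–39: come quickly
  position 54–55: come quickly

8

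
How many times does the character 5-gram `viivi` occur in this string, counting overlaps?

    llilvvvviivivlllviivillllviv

2

Sliding a length-5 window over the 28 characters (24 positions):
  position 8–12: viivi
  position 17–21: viivi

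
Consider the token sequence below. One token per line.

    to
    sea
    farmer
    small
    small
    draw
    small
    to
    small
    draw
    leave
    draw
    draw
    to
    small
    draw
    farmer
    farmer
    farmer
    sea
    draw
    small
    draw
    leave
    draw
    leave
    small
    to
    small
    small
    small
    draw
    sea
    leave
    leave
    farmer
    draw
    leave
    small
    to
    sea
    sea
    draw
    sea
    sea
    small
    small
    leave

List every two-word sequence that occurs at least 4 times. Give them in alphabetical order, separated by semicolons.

Bigram counts meeting the condition (at least 4 times):
  draw leave: 4
  small draw: 5
  small small: 4

draw leave; small draw; small small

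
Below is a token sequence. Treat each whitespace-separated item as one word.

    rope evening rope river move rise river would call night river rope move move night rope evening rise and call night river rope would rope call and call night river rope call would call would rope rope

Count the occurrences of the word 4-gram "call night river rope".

3

Scanning the 34 overlapping 4-gram windows for "call night river rope":
  position 9–12: call night river rope
  position 20–23: call night river rope
  position 28–31: call night river rope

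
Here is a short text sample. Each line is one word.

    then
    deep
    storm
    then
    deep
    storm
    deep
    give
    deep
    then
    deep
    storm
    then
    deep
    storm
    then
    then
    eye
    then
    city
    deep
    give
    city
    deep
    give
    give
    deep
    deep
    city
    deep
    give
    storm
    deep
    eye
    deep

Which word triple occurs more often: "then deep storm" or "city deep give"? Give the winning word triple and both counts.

"then deep storm": 4 occurrences
"city deep give": 3 occurrences

"then deep storm" (4 vs 3)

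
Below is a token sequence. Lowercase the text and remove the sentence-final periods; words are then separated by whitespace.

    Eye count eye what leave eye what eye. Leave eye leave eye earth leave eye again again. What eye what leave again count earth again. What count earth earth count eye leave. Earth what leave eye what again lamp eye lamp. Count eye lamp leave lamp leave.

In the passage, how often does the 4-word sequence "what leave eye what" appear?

2

Scanning the 44 overlapping 4-gram windows for "what leave eye what":
  position 4–7: what leave eye what
  position 34–37: what leave eye what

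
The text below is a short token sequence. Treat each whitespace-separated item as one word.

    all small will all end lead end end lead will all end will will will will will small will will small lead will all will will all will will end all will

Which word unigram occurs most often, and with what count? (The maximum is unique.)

Unigram frequencies (highest first):
  will: 15
  all: 6
  end: 5
  small: 3
  lead: 3

"will", 15 times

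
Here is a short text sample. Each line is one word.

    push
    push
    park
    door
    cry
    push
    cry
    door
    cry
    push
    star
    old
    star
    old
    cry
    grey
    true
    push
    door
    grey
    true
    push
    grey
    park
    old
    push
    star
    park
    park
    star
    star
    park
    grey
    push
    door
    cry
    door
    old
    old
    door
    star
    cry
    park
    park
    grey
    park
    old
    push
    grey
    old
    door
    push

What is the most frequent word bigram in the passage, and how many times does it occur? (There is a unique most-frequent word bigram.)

Bigram frequencies (highest first):
  door cry: 3
  cry push: 2
  cry door: 2
  push star: 2
  star old: 2
  grey true: 2
  … (28 more, each ≤ 2)

"door cry", 3 times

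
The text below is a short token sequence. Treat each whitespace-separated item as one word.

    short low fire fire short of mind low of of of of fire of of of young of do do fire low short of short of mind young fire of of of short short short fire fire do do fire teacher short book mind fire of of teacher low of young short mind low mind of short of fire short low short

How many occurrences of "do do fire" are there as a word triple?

Scanning the 60 overlapping trigram windows for "do do fire":
  position 19–21: do do fire
  position 38–40: do do fire

2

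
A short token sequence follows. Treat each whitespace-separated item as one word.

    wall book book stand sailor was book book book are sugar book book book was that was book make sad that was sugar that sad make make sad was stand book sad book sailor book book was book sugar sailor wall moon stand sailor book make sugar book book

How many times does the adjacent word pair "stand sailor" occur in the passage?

Scanning the 48 overlapping bigram windows for "stand sailor":
  position 4–5: stand sailor
  position 43–44: stand sailor

2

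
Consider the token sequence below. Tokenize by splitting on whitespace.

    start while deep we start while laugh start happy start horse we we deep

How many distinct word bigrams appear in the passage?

14 tokens → 13 bigram windows in total.
Repeated bigrams (each contributes count−1 duplicates):
  start while: 2
1 duplicate windows → 13 − 1 = 12 distinct.

12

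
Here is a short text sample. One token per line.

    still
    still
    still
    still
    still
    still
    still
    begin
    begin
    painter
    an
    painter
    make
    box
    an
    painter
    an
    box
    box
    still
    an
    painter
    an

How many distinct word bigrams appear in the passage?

13

23 tokens → 22 bigram windows in total.
Repeated bigrams (each contributes count−1 duplicates):
  still still: 6
  an painter: 3
  painter an: 3
9 duplicate windows → 22 − 9 = 13 distinct.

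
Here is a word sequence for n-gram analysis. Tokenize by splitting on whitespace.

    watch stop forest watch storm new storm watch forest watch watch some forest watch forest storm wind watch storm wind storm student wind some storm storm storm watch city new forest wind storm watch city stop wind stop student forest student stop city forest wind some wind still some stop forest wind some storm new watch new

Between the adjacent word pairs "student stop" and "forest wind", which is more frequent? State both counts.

"student stop": 1 occurrence
"forest wind": 3 occurrences

"forest wind" (3 vs 1)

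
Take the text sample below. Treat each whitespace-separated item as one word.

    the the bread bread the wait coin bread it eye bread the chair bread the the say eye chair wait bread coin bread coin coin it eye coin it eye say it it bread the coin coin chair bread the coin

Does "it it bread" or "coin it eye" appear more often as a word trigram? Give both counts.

"coin it eye" (2 vs 1)

"it it bread": 1 occurrence
"coin it eye": 2 occurrences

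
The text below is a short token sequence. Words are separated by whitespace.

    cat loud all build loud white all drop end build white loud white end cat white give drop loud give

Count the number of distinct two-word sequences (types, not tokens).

20 tokens → 19 bigram windows in total.
Repeated bigrams (each contributes count−1 duplicates):
  loud white: 2
1 duplicate windows → 19 − 1 = 18 distinct.

18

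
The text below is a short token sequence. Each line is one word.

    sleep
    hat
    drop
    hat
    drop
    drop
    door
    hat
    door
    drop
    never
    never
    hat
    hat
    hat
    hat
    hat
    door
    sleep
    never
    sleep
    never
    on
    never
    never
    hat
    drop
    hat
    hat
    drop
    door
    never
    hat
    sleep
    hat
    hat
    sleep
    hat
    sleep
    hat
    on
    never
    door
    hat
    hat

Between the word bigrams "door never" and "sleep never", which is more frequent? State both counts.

"door never": 1 occurrence
"sleep never": 2 occurrences

"sleep never" (2 vs 1)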